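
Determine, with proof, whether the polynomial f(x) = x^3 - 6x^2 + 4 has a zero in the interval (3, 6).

f(3) = -23 and f(6) = 4, which have opposite signs.
f is continuous everywhere (it is a polynomial), in particular on [3, 6].
By the Intermediate Value Theorem, f takes the value 0 somewhere in the open interval.

Such a root exists.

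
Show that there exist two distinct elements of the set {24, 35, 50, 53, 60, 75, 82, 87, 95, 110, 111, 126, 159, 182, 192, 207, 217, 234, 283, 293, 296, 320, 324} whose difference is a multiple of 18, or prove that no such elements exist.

Yes: 24 and 60.

24 mod 18 = 6 and 60 mod 18 = 6, so 60 − 24 = 36 = 2·18.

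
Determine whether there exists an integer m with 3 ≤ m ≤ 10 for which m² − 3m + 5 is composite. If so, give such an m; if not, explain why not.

At m = 10: 10² − 3·10 + 5 = 75 = 3·25, which is composite.

m = 10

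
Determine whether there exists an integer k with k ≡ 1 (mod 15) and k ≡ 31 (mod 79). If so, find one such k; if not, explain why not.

k = 31

The moduli 15 and 79 are coprime, so by the Chinese Remainder Theorem a unique solution modulo 1185 exists.
Any solution of the first congruence is k = 1 + 15t; substituting into the second, 15t ≡ 31 − 1 ≡ 30 (mod 79).
Note 15·58 = 870 ≡ 1 (mod 79) (as 870 − 1 = 11·79), so 15⁻¹ ≡ 58.
Multiplying by 58: t ≡ 58·30 = 1740 ≡ 2 (mod 79).
With t = 2: k = 1 + 15·2 = 31.
Indeed 31 ≡ 1 (mod 15) and 31 ≡ 31 (mod 79).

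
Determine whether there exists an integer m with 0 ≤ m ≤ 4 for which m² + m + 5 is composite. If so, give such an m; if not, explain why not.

At m = 4: 4² + 4 + 5 = 25 = 5·5, which is composite.

m = 4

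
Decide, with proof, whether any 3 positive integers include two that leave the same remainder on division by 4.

No, the set {8, 9, 10} is a counterexample.

Consider the 3 integers 8, 9, 10. They lie in distinct residue classes modulo 4, since 3 ≤ 4.
So no two of them leave the same remainder on division by 4; the claim fails for this set.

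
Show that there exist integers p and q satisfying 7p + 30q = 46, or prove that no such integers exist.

7 and 30 are coprime, so 7p + 30q ranges over all of ℤ.
Dividing repeatedly: 30 = 4·7 + 2, 7 = 3·2 + 1, 2 = 2·1 + 0.
Working back up the chain: 1 = 7 − 3·2 = 7 − 3·(30 − 4·7) = −3·30 + 13·7. So 7·13 + 30·(-3) = 1.
Multiplying through by 46: p = 13·46 = 598, q = (-3)·46 = -138 is a solution.
The general solution is p = 598 + 30k, q = -138 − 7k; taking k = -19 gives the smaller pair p = 28, q = -5.
Indeed 7·28 + 30·(-5) = 196 − 150 = 46.

p = 28, q = -5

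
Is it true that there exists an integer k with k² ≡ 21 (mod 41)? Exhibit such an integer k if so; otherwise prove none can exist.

k = 12

k = 12 works: 12² = 144, and 144 − 21 = 123 = 3·41.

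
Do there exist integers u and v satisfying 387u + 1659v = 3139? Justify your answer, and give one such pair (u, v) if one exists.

No such integers exist.

Both 387 and 1659 are divisible by gcd(387, 1659) = 3, hence so is any combination 387u + 1659v.
But 3139 is not a multiple of 3 (it leaves remainder 1).
Hence no integers u, v satisfy the equation.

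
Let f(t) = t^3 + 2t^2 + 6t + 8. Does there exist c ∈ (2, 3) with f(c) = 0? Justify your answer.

No such root exists.

Evaluate at the endpoints: f(2) = 36, f(3) = 71 — same sign (positive).
f'(t) = 3t^2 + 4t + 6 has discriminant 4² − 4·3·6 = -56 < 0, so f' has no real roots and is positive for every real t.
So f is strictly increasing; between 2 and 3 its values lie between f(2) = 36 and f(3) = 71, all positive. Therefore f has no root in (2, 3).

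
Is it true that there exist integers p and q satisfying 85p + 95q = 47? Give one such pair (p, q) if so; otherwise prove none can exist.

No, no such integers exist.

Both 85 and 95 are divisible by gcd(85, 95) = 5, hence so is any combination 85p + 95q.
But 47 is not a multiple of 5 (it leaves remainder 2).
Therefore 85p + 95q = 47 has no solution in integers.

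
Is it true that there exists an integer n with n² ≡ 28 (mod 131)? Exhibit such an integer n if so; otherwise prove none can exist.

n = 91

n = 91 works: 91² = 8281, and 8281 − 28 = 8253 = 63·131.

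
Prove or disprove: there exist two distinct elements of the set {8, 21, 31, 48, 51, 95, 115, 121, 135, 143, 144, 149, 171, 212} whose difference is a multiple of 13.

Yes: 8 and 21.

8 mod 13 = 8 and 21 mod 13 = 8, so 21 − 8 = 13 = 1·13.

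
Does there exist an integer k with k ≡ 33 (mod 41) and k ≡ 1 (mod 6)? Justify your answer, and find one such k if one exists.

Since 41 and 6 share no common factor, CRT says the pair of congruences has a solution (unique mod 246).
Write k = 33 + 41t and require 33 + 41t ≡ 1 (mod 6), i.e. 41t ≡ 4 (mod 6).
41 ≡ 5 (mod 6), so this reads 5t ≡ 4 (mod 6). Invert 5 mod 6 by the Euclidean algorithm: 6 = 1·5 + 1, 5 = 5·1 + 0; back-substituting, 1 = 6 − 1·5. Hence 5·(-1) ≡ 1, so 5⁻¹ ≡ -1 ≡ 5 (mod 6).
Therefore t ≡ 5·4 = 20 ≡ 2 (mod 6).
Taking t = 2 gives k = 33 + 41·2 = 115.
Verify: 115 = 2·41 + 33 and 115 = 19·6 + 1. ✓

k = 115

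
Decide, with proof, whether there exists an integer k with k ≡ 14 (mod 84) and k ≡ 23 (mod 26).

There is no such integer.

Both moduli are multiples of 2 = gcd(84, 26), so any solution would satisfy k ≡ 14 and k ≡ 23 modulo 2 simultaneously.
But 14 mod 2 = 0 while 23 mod 2 = 1, a contradiction.
Therefore no such k exists.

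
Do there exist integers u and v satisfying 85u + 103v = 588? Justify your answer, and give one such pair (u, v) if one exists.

85 and 103 are coprime, so 85u + 103v ranges over all of ℤ.
Run the Euclidean algorithm on 103 and 85: 103 = 1·85 + 18, 85 = 4·18 + 13, 18 = 1·13 + 5, 13 = 2·5 + 3, 5 = 1·3 + 2, 3 = 1·2 + 1, 2 = 2·1 + 0.
Working back up the chain: 1 = 3 − 1·2 = 3 − (5 − 1·3) = −5 + 2·3 = −5 + 2·(13 − 2·5) = 2·13 − 5·5 = 2·13 − 5·(18 − 1·13) = −5·18 + 7·13 = −5·18 + 7·(85 − 4·18) = 7·85 − 33·18 = 7·85 − 33·(103 − 1·85) = −33·103 + 40·85. So 85·40 + 103·(-33) = 1.
Times 588: 85·23520 + 103·(-19404) = 588, so (23520, -19404) solves it.
Subtracting 228·103 from u and adding 228·85 to v gives the tidier solution (36, -24).
Check: 85·36 + 103·(-24) = 3060 − 2472 = 588. ✓

u = 36, v = -24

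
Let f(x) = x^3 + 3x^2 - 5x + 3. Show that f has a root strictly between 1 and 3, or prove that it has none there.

No such root exists.

The endpoint values f(1) = 2 and f(3) = 42 are both positive. Claim: f(x) > 0 for every x in (1, 3).
Shift to the endpoint 1: with x = 1 + u (0 < u < 2), one computes f(1 + u) = u^3 + 6u^2 + 4u + 2.
The nonzero coefficients here are all positive, so for u > 0 every term is positive (or zero), and the constant term 2 is strictly positive.
Therefore f(x) > 0 throughout (1, 3), and f has no zero there.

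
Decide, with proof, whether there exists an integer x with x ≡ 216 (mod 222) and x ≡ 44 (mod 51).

gcd(222, 51) = 3. If x ≡ 216 (mod 222) and x ≡ 44 (mod 51), then x ≡ 216 (mod 3) and x ≡ 44 (mod 3).
However 216 ≡ 0 and 44 ≡ 2 (mod 3), and 0 ≠ 2.
So no integer satisfies both congruences.

No, no such integer exists.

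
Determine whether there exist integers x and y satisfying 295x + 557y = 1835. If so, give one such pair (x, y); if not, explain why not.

x = 280, y = -145

295 and 557 are coprime, so 295x + 557y ranges over all of ℤ.
Euclidean algorithm: 557 = 1·295 + 262, 295 = 1·262 + 33, 262 = 7·33 + 31, 33 = 1·31 + 2, 31 = 15·2 + 1, 2 = 2·1 + 0.
Working back up the chain: 1 = 31 − 15·2 = 31 − 15·(33 − 1·31) = −15·33 + 16·31 = −15·33 + 16·(262 − 7·33) = 16·262 − 127·33 = 16·262 − 127·(295 − 1·262) = −127·295 + 143·262 = −127·295 + 143·(557 − 1·295) = 143·557 − 270·295. So 295·(-270) + 557·143 = 1.
Scaling by 1835 gives the particular solution (x, y) = (-495450, 262405).
Shifting by a multiple of (557, −295) keeps it a solution: x = -495450 + 890·557 = 280, y = 262405 − 890·295 = -145.
Check: 295·280 + 557·(-145) = 82600 − 80765 = 1835. ✓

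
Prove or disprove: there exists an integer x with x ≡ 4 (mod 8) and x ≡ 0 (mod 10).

x = 20

The moduli are not coprime: gcd(8, 10) = 2. Compatibility requires 2 ∣ (0 − 4) = -4, which holds, so solutions exist.
Step through x = 4, 4 + 8, 4 + 2·8, …: the values 4, 12, 20 reduce mod 10 to 4, 2, 0. The value 20 hits 0.
Indeed 20 ≡ 4 (mod 8) and 20 ≡ 0 (mod 10).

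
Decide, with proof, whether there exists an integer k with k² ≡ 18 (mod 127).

Take k = 48. Then 48² = 2304 = 18·127 + 18, so 48² ≡ 18 (mod 127).

k = 48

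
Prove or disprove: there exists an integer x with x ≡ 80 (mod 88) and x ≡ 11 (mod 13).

gcd(88, 13) = 1, so the Chinese Remainder Theorem guarantees exactly one residue class mod 1144 satisfying both.
Any solution of the first congruence is x = 80 + 88t; substituting into the second, 88t ≡ 11 − 80 ≡ 9 (mod 13).
88 ≡ 10 (mod 13), so this reads 10t ≡ 9 (mod 13). To invert 10 modulo 13: 13 = 1·10 + 3, 10 = 3·3 + 1, 3 = 3·1 + 0, and unwinding, 1 = 10 − 3·3 = 10 − 3·(13 − 1·10) = −3·13 + 4·10. Thus 10⁻¹ ≡ 4 (mod 13).
Therefore t ≡ 4·9 = 36 ≡ 10 (mod 13).
With t = 10: x = 80 + 88·10 = 960.
Check: 960 mod 88 = 80, 960 mod 13 = 11. ✓

x = 960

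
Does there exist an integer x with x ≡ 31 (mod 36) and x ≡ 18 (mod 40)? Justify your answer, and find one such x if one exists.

Reduce both congruences modulo 4, which divides 36 and 40: they say x ≡ 31 (mod 4) and x ≡ 18 (mod 4).
These are incompatible: 31 − 18 = 13 is not divisible by 4.
Therefore no such x exists.

No, no such integer exists.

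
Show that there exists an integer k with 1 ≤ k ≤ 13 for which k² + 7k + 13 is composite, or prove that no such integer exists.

At k = 7: 7² + 7·7 + 13 = 111 = 3·37, which is composite.

k = 7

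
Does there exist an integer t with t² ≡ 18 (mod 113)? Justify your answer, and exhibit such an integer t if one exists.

t = 40

t = 40 works: 40² = 1600, and 1600 − 18 = 1582 = 14·113.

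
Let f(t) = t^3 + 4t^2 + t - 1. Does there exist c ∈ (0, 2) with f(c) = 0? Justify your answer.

Yes, f has a root in the interval.

f(0) = -1 and f(2) = 25, which have opposite signs.
As a polynomial, f is continuous on every closed interval.
By the Intermediate Value Theorem f must vanish at some point of (0, 2).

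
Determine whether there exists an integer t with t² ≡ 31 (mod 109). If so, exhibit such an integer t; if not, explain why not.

t = 85 works: 85² = 7225, and 7225 − 31 = 7194 = 66·109.

t = 85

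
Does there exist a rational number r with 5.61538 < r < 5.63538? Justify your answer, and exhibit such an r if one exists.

r = 45/8

Multiplying by 8: 8·5.61538 = 44.92304 and 8·5.63538 = 45.08304, so the integer 45 lies strictly between them.
So r = 45/8 works: it is a ratio of integers, and dividing 8·5.61538 < 45 < 8·5.63538 through by 8 gives 5.61538 < 45/8 < 5.63538.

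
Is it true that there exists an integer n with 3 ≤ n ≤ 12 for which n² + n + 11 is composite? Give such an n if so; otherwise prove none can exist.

At n = 10: 10² + 10 + 11 = 121 = 11·11, which is composite.

n = 10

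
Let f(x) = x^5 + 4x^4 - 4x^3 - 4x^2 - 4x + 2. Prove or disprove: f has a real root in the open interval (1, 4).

Such a root exists.

f(1) = -5 and f(4) = 1714, which have opposite signs.
f is continuous everywhere (it is a polynomial), in particular on [1, 4].
By the Intermediate Value Theorem f must vanish at some point of (1, 4).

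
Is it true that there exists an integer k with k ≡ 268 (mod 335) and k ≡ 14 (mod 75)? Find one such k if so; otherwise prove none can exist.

No such integer exists.

gcd(335, 75) = 5. If k ≡ 268 (mod 335) and k ≡ 14 (mod 75), then k ≡ 268 (mod 5) and k ≡ 14 (mod 5).
But 268 mod 5 = 3 while 14 mod 5 = 4, a contradiction.
Hence the system has no solution.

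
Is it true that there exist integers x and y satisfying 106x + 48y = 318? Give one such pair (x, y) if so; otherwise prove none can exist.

Since gcd(106, 48) = 2 and 318 = 2·159, Bézout's identity guarantees a solution.
Dividing through by 2 reduces the equation to 53x + 24y = 159.
Run the Euclidean algorithm on 53 and 24: 53 = 2·24 + 5, 24 = 4·5 + 4, 5 = 1·4 + 1, 4 = 4·1 + 0.
Unwinding: 1 = 5 − 1·4 = 5 − (24 − 4·5) = −24 + 5·5 = −24 + 5·(53 − 2·24) = 5·53 − 11·24, i.e. 53·5 + 24·(-11) = 1.
Times 159: 53·795 + 24·(-1749) = 159, so (795, -1749) solves it.
The general solution is x = 795 + 24k, y = -1749 − 53k; taking k = -33 gives the smaller pair x = 3, y = 0.
Indeed 106·3 + 48·0 = 318 + 0 = 318.

x = 3, y = 0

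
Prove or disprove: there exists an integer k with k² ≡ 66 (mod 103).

Take k = 13. Then 13² = 169 = 1·103 + 66, so 13² ≡ 66 (mod 103).

k = 13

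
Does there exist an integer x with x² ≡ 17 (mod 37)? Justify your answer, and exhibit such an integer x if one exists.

No such integer exists.

37 is prime, so by Euler's criterion 17 is a square mod 37 iff 17^((37−1)/2) = 17^18 ≡ 1 (mod 37).
Squaring successively (mod 37): 17^2 = 289 ≡ 30; 17^4 ≡ 30² = 900 ≡ 12; 17^8 ≡ 12² = 144 ≡ 33; 17^16 ≡ 33² = 1089 ≡ 16.
Since 18 = 16 + 2, 17^18 ≡ 16 · 30; multiplying out mod 37: 16·30 = 480 ≡ 36. Thus 17^18 ≡ 36 ≡ −1 (mod 37).
The value −1 means 17 is a non-residue modulo 37, so x² ≡ 17 (mod 37) is impossible.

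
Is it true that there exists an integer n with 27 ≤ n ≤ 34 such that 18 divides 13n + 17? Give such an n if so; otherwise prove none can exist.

No such integer n in that range exists.

At n = 27, 13·27 + 17 = 368 ≡ 8 (mod 18), and each step in n adds 13, giving residues 8, 3, 16, 11, 6, 1, 14, 9 for n = 27, 28, …, 34.
The residue 0 does not occur, so no n in [27, 34] makes 13n + 17 a multiple of 18.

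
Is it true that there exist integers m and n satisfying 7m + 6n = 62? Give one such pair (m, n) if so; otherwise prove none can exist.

Since gcd(7, 6) = 1, every integer is an integer combination of 7 and 6.
Run the Euclidean algorithm on 7 and 6: 7 = 1·6 + 1, 6 = 6·1 + 0.
Working back up the chain: 1 = 7 − 1·6. So 7·1 + 6·(-1) = 1.
Multiplying through by 62: m = 1·62 = 62, n = (-1)·62 = -62 is a solution.
Shifting by a multiple of (6, −7) keeps it a solution: m = 62 − 10·6 = 2, n = -62 + 10·7 = 8.
Indeed 7·2 + 6·8 = 14 + 48 = 62.

m = 2, n = 8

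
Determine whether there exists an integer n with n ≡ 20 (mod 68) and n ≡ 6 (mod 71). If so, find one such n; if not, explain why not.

Since 68 and 71 share no common factor, CRT says the pair of congruences has a solution (unique mod 4828).
Any solution of the first congruence is n = 20 + 68t; substituting into the second, 68t ≡ 6 − 20 ≡ 57 (mod 71).
Since 68·47 = 3196 = 45·71 + 1, the inverse of 68 mod 71 is 47.
Therefore t ≡ 47·57 = 2679 ≡ 52 (mod 71).
With t = 52: n = 20 + 68·52 = 3556.
Verify: 3556 = 52·68 + 20 and 3556 = 50·71 + 6. ✓

n = 3556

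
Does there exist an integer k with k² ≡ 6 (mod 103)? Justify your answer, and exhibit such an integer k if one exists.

Apply Euler's criterion with the prime 103: 6 is a quadratic residue iff 6^51 ≡ 1 (mod 103), and a non-residue iff it is ≡ −1.
Repeated squaring mod 103: 6^2 = 36 ≡ 36; 6^4 ≡ 36² = 1296 ≡ 60; 6^8 ≡ 60² = 3600 ≡ 98; 6^16 ≡ 98² = 9604 ≡ 25; 6^32 ≡ 25² = 625 ≡ 7.
Since 51 = 32 + 16 + 2 + 1, 6^51 ≡ 7 · 25 · 36 · 6; multiplying out mod 103: 7·25 = 175 ≡ 72, then 72·36 = 2592 ≡ 17, then 17·6 = 102 ≡ 102. Thus 6^51 ≡ 102 ≡ −1 (mod 103).
The value −1 means 6 is a non-residue modulo 103, so k² ≡ 6 (mod 103) is impossible.

There is no such integer.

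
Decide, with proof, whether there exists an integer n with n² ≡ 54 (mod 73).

n = 45

n = 45 works: 45² = 2025, and 2025 − 54 = 1971 = 27·73.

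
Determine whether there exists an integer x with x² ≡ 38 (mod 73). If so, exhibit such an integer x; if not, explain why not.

Take x = 29. Then 29² = 841 = 11·73 + 38, so 29² ≡ 38 (mod 73).

x = 29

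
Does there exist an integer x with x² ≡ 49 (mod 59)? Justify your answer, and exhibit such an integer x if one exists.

Take x = 52. Then 52² = 2704 = 45·59 + 49, so 52² ≡ 49 (mod 59).

x = 52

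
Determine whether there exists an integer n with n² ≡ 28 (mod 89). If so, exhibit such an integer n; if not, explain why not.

No such integer exists.

89 is prime, so by Euler's criterion 28 is a square mod 89 iff 28^((89−1)/2) = 28^44 ≡ 1 (mod 89).
Repeated squaring mod 89: 28^2 = 784 ≡ 72; 28^4 ≡ 72² = 5184 ≡ 22; 28^8 ≡ 22² = 484 ≡ 39; 28^16 ≡ 39² = 1521 ≡ 8; 28^32 ≡ 8² = 64 ≡ 64.
Since 44 = 32 + 8 + 4, 28^44 ≡ 64 · 39 · 22; multiplying out mod 89: 64·39 = 2496 ≡ 4, then 4·22 = 88 ≡ 88. Thus 28^44 ≡ 88 ≡ −1 (mod 89).
By Euler's criterion 28 is a quadratic non-residue mod 89: no n satisfies n² ≡ 28 (mod 89).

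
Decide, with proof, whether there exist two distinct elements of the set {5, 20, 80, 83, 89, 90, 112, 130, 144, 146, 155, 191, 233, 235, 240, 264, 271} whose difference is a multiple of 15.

5 and 20 are such a pair.

Both 5 and 20 leave remainder 5 on division by 15; their difference 15 = 1·15 is a multiple of 15.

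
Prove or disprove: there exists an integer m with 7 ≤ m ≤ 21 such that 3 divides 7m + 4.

m = 8

At m = 7 the value 53 is not a multiple of 3. m = 8 works, since 7·8 + 4 = 60 = 20·3.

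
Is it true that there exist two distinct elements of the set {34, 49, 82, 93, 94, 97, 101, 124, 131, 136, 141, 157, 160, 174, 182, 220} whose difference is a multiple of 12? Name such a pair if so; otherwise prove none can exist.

The pair (34, 82) works.

Reduce each element mod 12: 34↦10, 49↦1, 82↦10, 93↦9, 94↦10, 97↦1, 101↦5, 124↦4, 131↦11, 136↦4, 141↦9, 157↦1, 160↦4, 174↦6, 182↦2, 220↦4. The residue 10 repeats (at 34 and 82), and 82 − 34 = 48 = 4·12.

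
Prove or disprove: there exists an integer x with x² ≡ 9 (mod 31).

x = 3

Take x = 3. Then 3² = 9, and since 0 ≤ 9 < 31 this is already reduced: 3² ≡ 9 (mod 31).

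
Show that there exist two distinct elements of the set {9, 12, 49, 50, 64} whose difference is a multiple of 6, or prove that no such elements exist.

Two integers differ by a multiple of 6 exactly when they have the same residue mod 6. The residues are 9↦3, 12↦0, 49↦1, 50↦2, 64↦4.
All 5 residues are distinct, so no two elements differ by a multiple of 6.

No such pair exists.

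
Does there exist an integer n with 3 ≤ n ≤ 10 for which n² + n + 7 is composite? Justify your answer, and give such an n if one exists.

At n = 7: 7² + 7 + 7 = 63 = 3·21, which is composite.

n = 7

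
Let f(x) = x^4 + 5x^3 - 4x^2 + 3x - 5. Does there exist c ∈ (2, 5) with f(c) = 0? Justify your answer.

No.

f(2) = 41 and f(5) = 1160, both positive, so a sign-change argument is unavailable; we show f keeps this sign on the whole interval.
Substitute x = 2 + u, where 0 < u < 3 on the interval. Expanding, f(2 + u) = u^4 + 13u^3 + 50u^2 + 79u + 41.
All 5 nonzero coefficients of this polynomial in u are positive; hence for u > 0 the value is a sum of positive terms (the constant 41 among them).
Therefore f(x) > 0 throughout (2, 5), and f has no zero there.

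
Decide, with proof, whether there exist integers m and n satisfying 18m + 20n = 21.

gcd(18, 20) = 2, so every integer of the form 18m + 20n is a multiple of 2.
But 21 is not a multiple of 2 (it leaves remainder 1).
Therefore 18m + 20n = 21 has no solution in integers.

No such integers exist.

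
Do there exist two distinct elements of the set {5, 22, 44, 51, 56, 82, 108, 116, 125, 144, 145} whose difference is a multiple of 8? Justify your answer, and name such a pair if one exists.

5 and 125 are such a pair.

Reduce each element mod 8: 5↦5, 22↦6, 44↦4, 51↦3, 56↦0, 82↦2, 108↦4, 116↦4, 125↦5, 144↦0, 145↦1. The residue 5 repeats (at 5 and 125), and 125 − 5 = 120 = 15·8.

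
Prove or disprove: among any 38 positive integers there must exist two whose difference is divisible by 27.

Partition the integers by their residue mod 27; there are 27 classes.
Since 38 > 27, two of the 38 integers must share a residue class by the pigeonhole principle; call them a and b.
Then a ≡ b (mod 27), i.e. 27 ∣ (a − b).

Yes, this is always true.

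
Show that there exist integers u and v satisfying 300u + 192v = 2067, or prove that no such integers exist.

gcd(300, 192) = 12, so every integer of the form 300u + 192v is a multiple of 12.
However 2067 leaves remainder 3 on division by 12.
Hence no integers u, v satisfy the equation.

No, no such integers exist.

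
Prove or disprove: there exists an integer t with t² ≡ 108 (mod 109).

t = 33 works: 33² = 1089, and 1089 − 108 = 981 = 9·109.

t = 33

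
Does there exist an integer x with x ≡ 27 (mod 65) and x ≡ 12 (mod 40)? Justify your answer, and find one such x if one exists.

gcd(65, 40) = 5. A simultaneous solution exists iff 27 ≡ 12 (mod 5); here 27 mod 5 = 2 = 12 mod 5, so it does.
The integers ≡ 27 (mod 65) are 27, 92, …; their remainders mod 40 are 27, 12, so x = 92 is the first that is ≡ 12 (mod 40).
Indeed 92 ≡ 27 (mod 65) and 92 ≡ 12 (mod 40).

x = 92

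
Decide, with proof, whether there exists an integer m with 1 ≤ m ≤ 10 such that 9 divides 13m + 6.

For m = 1, 2 the values 19, 32 are not multiples of 9. At m = 3 we get 13·3 + 6 = 45, and 45 = 9·5.

m = 3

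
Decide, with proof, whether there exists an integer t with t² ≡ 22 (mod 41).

No, no such integer exists.

41 is prime, so by Euler's criterion 22 is a square mod 41 iff 22^((41−1)/2) = 22^20 ≡ 1 (mod 41).
Squaring successively (mod 41): 22^2 = 484 ≡ 33; 22^4 ≡ 33² = 1089 ≡ 23; 22^8 ≡ 23² = 529 ≡ 37; 22^16 ≡ 37² = 1369 ≡ 16.
Since 20 = 16 + 4, 22^20 ≡ 16 · 23; multiplying out mod 41: 16·23 = 368 ≡ 40. Thus 22^20 ≡ 40 ≡ −1 (mod 41).
By Euler's criterion 22 is a quadratic non-residue mod 41: no t satisfies t² ≡ 22 (mod 41).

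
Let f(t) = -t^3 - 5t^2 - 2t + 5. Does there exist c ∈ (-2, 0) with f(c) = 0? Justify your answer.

Yes, such a c exists.

f(-2) = -3 and f(0) = 5, which have opposite signs.
As a polynomial, f is continuous on every closed interval.
By the Intermediate Value Theorem, f takes the value 0 somewhere in the open interval.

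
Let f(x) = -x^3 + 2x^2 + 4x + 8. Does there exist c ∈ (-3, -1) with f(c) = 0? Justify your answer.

f(-3) = 41 and f(-1) = 7, both positive, so a sign-change argument is unavailable; we show f keeps this sign on the whole interval.
Shift to the endpoint -1: with x = -1 − u (0 < u < 2), one computes f(-1 − u) = u^3 + 5u^2 + 3u + 7.
All 4 nonzero coefficients of this polynomial in u are positive; hence for u > 0 the value is a sum of positive terms (the constant 7 among them).
Therefore f(x) > 0 throughout (-3, -1), and f has no zero there.

No such root exists.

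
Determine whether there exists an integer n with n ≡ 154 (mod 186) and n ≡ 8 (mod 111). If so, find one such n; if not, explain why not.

No such integer exists.

gcd(186, 111) = 3. If n ≡ 154 (mod 186) and n ≡ 8 (mod 111), then n ≡ 154 (mod 3) and n ≡ 8 (mod 3).
But 154 mod 3 = 1 while 8 mod 3 = 2, a contradiction.
Hence the system has no solution.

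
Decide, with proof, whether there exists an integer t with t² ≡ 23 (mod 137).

No such integer exists.

Apply Euler's criterion with the prime 137: 23 is a quadratic residue iff 23^68 ≡ 1 (mod 137), and a non-residue iff it is ≡ −1.
Squaring successively (mod 137): 23^2 = 529 ≡ 118; 23^4 ≡ 118² = 13924 ≡ 87; 23^8 ≡ 87² = 7569 ≡ 34; 23^16 ≡ 34² = 1156 ≡ 60; 23^32 ≡ 60² = 3600 ≡ 38; 23^64 ≡ 38² = 1444 ≡ 74.
Since 68 = 64 + 4, 23^68 ≡ 74 · 87; multiplying out mod 137: 74·87 = 6438 ≡ 136. Thus 23^68 ≡ 136 ≡ −1 (mod 137).
By Euler's criterion 23 is a quadratic non-residue mod 137: no t satisfies t² ≡ 23 (mod 137).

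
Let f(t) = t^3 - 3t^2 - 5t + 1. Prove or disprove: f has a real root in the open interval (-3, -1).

f(-3) = -38 and f(-1) = 2, which have opposite signs.
f is continuous everywhere (it is a polynomial), in particular on [-3, -1].
By the Intermediate Value Theorem f must vanish at some point of (-3, -1).

Such a root exists.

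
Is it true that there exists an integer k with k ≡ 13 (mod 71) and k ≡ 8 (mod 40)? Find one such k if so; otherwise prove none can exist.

gcd(71, 40) = 1, so the Chinese Remainder Theorem guarantees exactly one residue class mod 2840 satisfying both.
Write k = 13 + 71t and require 13 + 71t ≡ 8 (mod 40), i.e. 71t ≡ 35 (mod 40).
71 ≡ 31 (mod 40), so this reads 31t ≡ 35 (mod 40). To invert 31 modulo 40: 40 = 1·31 + 9, 31 = 3·9 + 4, 9 = 2·4 + 1, 4 = 4·1 + 0, and unwinding, 1 = 9 − 2·4 = 9 − 2·(31 − 3·9) = −2·31 + 7·9 = −2·31 + 7·(40 − 1·31) = 7·40 − 9·31. Thus 31⁻¹ ≡ -9 ≡ 31 (mod 40).
Therefore t ≡ 31·35 = 1085 ≡ 5 (mod 40).
With t = 5: k = 13 + 71·5 = 368.
Verify: 368 = 5·71 + 13 and 368 = 9·40 + 8. ✓

k = 368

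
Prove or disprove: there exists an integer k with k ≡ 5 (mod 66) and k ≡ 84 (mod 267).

There is no such integer.

gcd(66, 267) = 3. If k ≡ 5 (mod 66) and k ≡ 84 (mod 267), then k ≡ 5 (mod 3) and k ≡ 84 (mod 3).
But 5 mod 3 = 2 while 84 mod 3 = 0, a contradiction.
Hence the system has no solution.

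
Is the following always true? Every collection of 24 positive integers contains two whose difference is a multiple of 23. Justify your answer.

Partition the integers by their residue mod 23; there are 23 classes.
With 24 integers and only 23 classes, the pigeonhole principle forces two of them, say a and b, into the same class.
Equal remainders mean a − b ≡ 0 (mod 23), so 23 divides their difference.

Yes.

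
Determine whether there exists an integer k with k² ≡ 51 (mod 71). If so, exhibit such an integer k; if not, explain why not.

71 is prime, so by Euler's criterion 51 is a square mod 71 iff 51^((71−1)/2) = 51^35 ≡ 1 (mod 71).
Squaring successively (mod 71): 51^2 = 2601 ≡ 45; 51^4 ≡ 45² = 2025 ≡ 37; 51^8 ≡ 37² = 1369 ≡ 20; 51^16 ≡ 20² = 400 ≡ 45; 51^32 ≡ 45² = 2025 ≡ 37.
Since 35 = 32 + 2 + 1, 51^35 ≡ 37 · 45 · 51; multiplying out mod 71: 37·45 = 1665 ≡ 32, then 32·51 = 1632 ≡ 70. Thus 51^35 ≡ 70 ≡ −1 (mod 71).
By Euler's criterion 51 is a quadratic non-residue mod 71: no k satisfies k² ≡ 51 (mod 71).

There is no such integer.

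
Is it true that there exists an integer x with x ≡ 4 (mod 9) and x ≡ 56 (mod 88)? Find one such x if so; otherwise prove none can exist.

x = 760

Since 9 and 88 share no common factor, CRT says the pair of congruences has a solution (unique mod 792).
Write x = 4 + 9t and require 4 + 9t ≡ 56 (mod 88), i.e. 9t ≡ 52 (mod 88).
Since 9·49 = 441 = 5·88 + 1, the inverse of 9 mod 88 is 49.
Therefore t ≡ 49·52 = 2548 ≡ 84 (mod 88).
With t = 84: x = 4 + 9·84 = 760.
Verify: 760 = 84·9 + 4 and 760 = 8·88 + 56. ✓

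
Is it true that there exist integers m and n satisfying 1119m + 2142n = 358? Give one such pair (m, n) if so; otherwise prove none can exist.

gcd(1119, 2142) = 3, so every integer of the form 1119m + 2142n is a multiple of 3.
However 358 leaves remainder 1 on division by 3.
So the equation is unsolvable over ℤ.

No, no such integers exist.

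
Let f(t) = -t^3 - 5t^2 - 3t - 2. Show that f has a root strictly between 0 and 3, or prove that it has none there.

No.

The endpoint values f(0) = -2 and f(3) = -83 are both negative. Claim: f(t) < 0 for every t in (0, 3).
The nonzero coefficients of f are all negative, so for t > 0 every term of f(t) is negative (the constant term -2 strictly so).
Therefore f(t) < 0 throughout (0, 3), and f has no zero there.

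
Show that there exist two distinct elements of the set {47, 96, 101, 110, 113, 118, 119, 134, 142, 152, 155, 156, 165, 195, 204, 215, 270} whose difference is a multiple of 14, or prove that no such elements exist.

47 and 215 are such a pair.

Both 47 and 215 leave remainder 5 on division by 14; their difference 168 = 12·14 is a multiple of 14.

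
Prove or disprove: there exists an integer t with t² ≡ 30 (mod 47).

47 is prime, so by Euler's criterion 30 is a square mod 47 iff 30^((47−1)/2) = 30^23 ≡ 1 (mod 47).
Squaring successively (mod 47): 30^2 = 900 ≡ 7; 30^4 ≡ 7² = 49 ≡ 2; 30^8 ≡ 2² = 4 ≡ 4; 30^16 ≡ 4² = 16 ≡ 16.
Since 23 = 16 + 4 + 2 + 1, 30^23 ≡ 16 · 2 · 7 · 30; multiplying out mod 47: 16·2 = 32 ≡ 32, then 32·7 = 224 ≡ 36, then 36·30 = 1080 ≡ 46. Thus 30^23 ≡ 46 ≡ −1 (mod 47).
By Euler's criterion 30 is a quadratic non-residue mod 47: no t satisfies t² ≡ 30 (mod 47).

No, no such integer exists.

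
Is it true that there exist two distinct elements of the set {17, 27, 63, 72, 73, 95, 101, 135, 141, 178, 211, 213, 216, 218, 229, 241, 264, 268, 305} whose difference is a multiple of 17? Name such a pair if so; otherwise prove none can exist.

27 and 95 are such a pair.

27 mod 17 = 10 and 95 mod 17 = 10, so 95 − 27 = 68 = 4·17.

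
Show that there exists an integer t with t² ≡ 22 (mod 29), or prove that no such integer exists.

Take t = 14. Then 14² = 196 = 6·29 + 22, so 14² ≡ 22 (mod 29).

t = 14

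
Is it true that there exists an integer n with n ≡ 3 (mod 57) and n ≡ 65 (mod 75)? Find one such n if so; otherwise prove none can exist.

Both moduli are multiples of 3 = gcd(57, 75), so any solution would satisfy n ≡ 3 and n ≡ 65 modulo 3 simultaneously.
These are incompatible: 3 − 65 = -62 is not divisible by 3.
Hence the system has no solution.

No such integer exists.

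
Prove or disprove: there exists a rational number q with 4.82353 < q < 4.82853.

Scale by 23: the interval becomes (110.94119, 111.05619), which contains the integer 111.
Dividing back, 4.82353 < 111/23 < 4.82853, and 111/23 is rational.

q = 111/23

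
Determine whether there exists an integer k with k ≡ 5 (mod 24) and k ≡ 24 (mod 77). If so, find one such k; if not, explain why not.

Since 24 and 77 share no common factor, CRT says the pair of congruences has a solution (unique mod 1848).
Write k = 5 + 24t and require 5 + 24t ≡ 24 (mod 77), i.e. 24t ≡ 19 (mod 77).
Invert 24 mod 77 by the Euclidean algorithm: 77 = 3·24 + 5, 24 = 4·5 + 4, 5 = 1·4 + 1, 4 = 4·1 + 0; back-substituting, 1 = 5 − 1·4 = 5 − (24 − 4·5) = −24 + 5·5 = −24 + 5·(77 − 3·24) = 5·77 − 16·24. Hence 24·(-16) ≡ 1, so 24⁻¹ ≡ -16 ≡ 61 (mod 77).
Therefore t ≡ 61·19 = 1159 ≡ 4 (mod 77).
With t = 4: k = 5 + 24·4 = 101.
Check: 101 mod 24 = 5, 101 mod 77 = 24. ✓

k = 101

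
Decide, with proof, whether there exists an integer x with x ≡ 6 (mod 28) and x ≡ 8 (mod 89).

x = 1966

Since 28 and 89 share no common factor, CRT says the pair of congruences has a solution (unique mod 2492).
Write x = 6 + 28t and require 6 + 28t ≡ 8 (mod 89), i.e. 28t ≡ 2 (mod 89).
Since 28·35 = 980 = 11·89 + 1, the inverse of 28 mod 89 is 35.
Multiplying by 35: t ≡ 35·2 = 70 (mod 89).
Taking t = 70 gives x = 6 + 28·70 = 1966.
Check: 1966 mod 28 = 6, 1966 mod 89 = 8. ✓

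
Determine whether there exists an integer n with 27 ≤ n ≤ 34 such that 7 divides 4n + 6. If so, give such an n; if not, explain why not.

Scanning upward from n = 27 gives 114, 118, 122, none divisible by 7. At n = 30 we get 4·30 + 6 = 126, and 126 = 7·18.

n = 30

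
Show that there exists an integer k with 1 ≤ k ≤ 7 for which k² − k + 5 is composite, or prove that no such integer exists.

At k = 5: 5² − 5 + 5 = 25 = 5·5, which is composite.

k = 5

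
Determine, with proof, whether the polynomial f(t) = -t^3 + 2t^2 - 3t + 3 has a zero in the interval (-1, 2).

f(-1) = 9 and f(2) = -3, which have opposite signs.
f is continuous everywhere (it is a polynomial), in particular on [-1, 2].
By the Intermediate Value Theorem f must vanish at some point of (-1, 2).

Yes, f has a root in the interval.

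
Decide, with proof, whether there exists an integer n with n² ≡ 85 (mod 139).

Apply Euler's criterion with the prime 139: 85 is a quadratic residue iff 85^69 ≡ 1 (mod 139), and a non-residue iff it is ≡ −1.
Squaring successively (mod 139): 85^2 = 7225 ≡ 136; 85^4 ≡ 136² = 18496 ≡ 9; 85^8 ≡ 9² = 81 ≡ 81; 85^16 ≡ 81² = 6561 ≡ 28; 85^32 ≡ 28² = 784 ≡ 89; 85^64 ≡ 89² = 7921 ≡ 137.
Since 69 = 64 + 4 + 1, 85^69 ≡ 137 · 9 · 85; multiplying out mod 139: 137·9 = 1233 ≡ 121, then 121·85 = 10285 ≡ 138. Thus 85^69 ≡ 138 ≡ −1 (mod 139).
By Euler's criterion 85 is a quadratic non-residue mod 139: no n satisfies n² ≡ 85 (mod 139).

No such integer exists.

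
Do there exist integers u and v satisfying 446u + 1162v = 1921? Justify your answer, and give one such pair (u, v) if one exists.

gcd(446, 1162) = 2, so every integer of the form 446u + 1162v is a multiple of 2.
But 1921 = 2·960 + 1, so 2 ∤ 1921.
So the equation is unsolvable over ℤ.

There are no such integers.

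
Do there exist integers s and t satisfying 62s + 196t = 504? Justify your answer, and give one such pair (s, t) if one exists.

s = 84, t = -24

Since gcd(62, 196) = 2 and 504 = 2·252, Bézout's identity guarantees a solution.
Dividing through by 2 reduces the equation to 31s + 98t = 252.
Euclidean algorithm: 98 = 3·31 + 5, 31 = 6·5 + 1, 5 = 5·1 + 0.
Working back up the chain: 1 = 31 − 6·5 = 31 − 6·(98 − 3·31) = −6·98 + 19·31. So 31·19 + 98·(-6) = 1.
Scaling by 252 gives the particular solution (s, t) = (4788, -1512).
Shifting by a multiple of (98, −31) keeps it a solution: s = 4788 − 48·98 = 84, t = -1512 + 48·31 = -24.
Check: 62·84 + 196·(-24) = 5208 − 4704 = 504. ✓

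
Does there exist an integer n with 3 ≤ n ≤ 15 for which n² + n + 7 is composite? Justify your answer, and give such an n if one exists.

n = 15

At n = 15: 15² + 15 + 7 = 247 = 13·19, which is composite.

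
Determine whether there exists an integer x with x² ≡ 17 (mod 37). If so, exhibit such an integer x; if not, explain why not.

No, no such integer exists.

Apply Euler's criterion with the prime 37: 17 is a quadratic residue iff 17^18 ≡ 1 (mod 37), and a non-residue iff it is ≡ −1.
Squaring successively (mod 37): 17^2 = 289 ≡ 30; 17^4 ≡ 30² = 900 ≡ 12; 17^8 ≡ 12² = 144 ≡ 33; 17^16 ≡ 33² = 1089 ≡ 16.
Since 18 = 16 + 2, 17^18 ≡ 16 · 30; multiplying out mod 37: 16·30 = 480 ≡ 36. Thus 17^18 ≡ 36 ≡ −1 (mod 37).
By Euler's criterion 17 is a quadratic non-residue mod 37: no x satisfies x² ≡ 17 (mod 37).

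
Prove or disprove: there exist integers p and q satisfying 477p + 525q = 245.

gcd(477, 525) = 3, so every integer of the form 477p + 525q is a multiple of 3.
However 245 leaves remainder 2 on division by 3.
Hence no integers p, q satisfy the equation.

No, no such integers exist.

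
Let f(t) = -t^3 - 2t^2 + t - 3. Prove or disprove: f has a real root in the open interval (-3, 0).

f(-3) = 3 and f(0) = -3, which have opposite signs.
As a polynomial, f is continuous on every closed interval.
By the Intermediate Value Theorem f must vanish at some point of (-3, 0).

Such a root exists.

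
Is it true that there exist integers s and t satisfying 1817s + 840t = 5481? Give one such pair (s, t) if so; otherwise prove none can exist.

s = 273, t = -584

1817 and 840 are coprime, so 1817s + 840t ranges over all of ℤ.
Run the Euclidean algorithm on 1817 and 840: 1817 = 2·840 + 137, 840 = 6·137 + 18, 137 = 7·18 + 11, 18 = 1·11 + 7, 11 = 1·7 + 4, 7 = 1·4 + 3, 4 = 1·3 + 1, 3 = 3·1 + 0.
Unwinding: 1 = 4 − 1·3 = 4 − (7 − 1·4) = −7 + 2·4 = −7 + 2·(11 − 1·7) = 2·11 − 3·7 = 2·11 − 3·(18 − 1·11) = −3·18 + 5·11 = −3·18 + 5·(137 − 7·18) = 5·137 − 38·18 = 5·137 − 38·(840 − 6·137) = −38·840 + 233·137 = −38·840 + 233·(1817 − 2·840) = 233·1817 − 504·840, i.e. 1817·233 + 840·(-504) = 1.
Scaling by 5481 gives the particular solution (s, t) = (1277073, -2762424).
Subtracting 1520·840 from s and adding 1520·1817 to t gives the tidier solution (273, -584).
Check: 1817·273 + 840·(-584) = 496041 − 490560 = 5481. ✓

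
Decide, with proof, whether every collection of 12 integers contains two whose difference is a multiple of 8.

True.

Each integer lies in one of the 8 residue classes modulo 8.
Placing 12 integers into 8 classes, some class receives at least two — say a and b.
Their difference a − b is then a multiple of 8.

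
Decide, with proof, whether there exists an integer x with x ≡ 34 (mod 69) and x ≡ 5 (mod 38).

Since 69 and 38 share no common factor, CRT says the pair of congruences has a solution (unique mod 2622).
Write x = 34 + 69t and require 34 + 69t ≡ 5 (mod 38), i.e. 69t ≡ 9 (mod 38).
69 ≡ 31 (mod 38), so this reads 31t ≡ 9 (mod 38). To invert 31 modulo 38: 38 = 1·31 + 7, 31 = 4·7 + 3, 7 = 2·3 + 1, 3 = 3·1 + 0, and unwinding, 1 = 7 − 2·3 = 7 − 2·(31 − 4·7) = −2·31 + 9·7 = −2·31 + 9·(38 − 1·31) = 9·38 − 11·31. Thus 31⁻¹ ≡ -11 ≡ 27 (mod 38).
Therefore t ≡ 27·9 = 243 ≡ 15 (mod 38).
Taking t = 15 gives x = 34 + 69·15 = 1069.
Indeed 1069 ≡ 34 (mod 69) and 1069 ≡ 5 (mod 38).

x = 1069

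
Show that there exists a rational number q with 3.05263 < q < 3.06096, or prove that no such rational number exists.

q = 52/17

Look for a denominator N such that an integer falls strictly between N·3.05263 and N·3.06096. N = 17 works: 17·3.05263 = 51.89471 < 52 < 52.03632 = 17·3.06096.
Hence 52/17 is a rational number with 3.05263 < 52/17 < 3.06096.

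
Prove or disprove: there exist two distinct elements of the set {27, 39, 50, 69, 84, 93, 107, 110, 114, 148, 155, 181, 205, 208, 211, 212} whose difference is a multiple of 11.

The pair (27, 93) works.

Reduce each element mod 11: 27↦5, 39↦6, 50↦6, 69↦3, 84↦7, 93↦5, 107↦8, 110↦0, 114↦4, 148↦5, 155↦1, 181↦5, 205↦7, 208↦10, 211↦2, 212↦3. The residue 5 repeats (at 27 and 93), and 93 − 27 = 66 = 6·11.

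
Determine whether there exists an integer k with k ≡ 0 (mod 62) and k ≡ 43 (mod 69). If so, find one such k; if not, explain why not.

k = 3286

Since 62 and 69 share no common factor, CRT says the pair of congruences has a solution (unique mod 4278).
Any solution of the first congruence is k = 0 + 62t; substituting into the second, 62t ≡ 43 − 0 ≡ 43 (mod 69).
Note 62·59 = 3658 ≡ 1 (mod 69) (as 3658 − 1 = 53·69), so 62⁻¹ ≡ 59.
Multiplying by 59: t ≡ 59·43 = 2537 ≡ 53 (mod 69).
Taking t = 53 gives k = 0 + 62·53 = 3286.
Verify: 3286 = 53·62 + 0 and 3286 = 47·69 + 43. ✓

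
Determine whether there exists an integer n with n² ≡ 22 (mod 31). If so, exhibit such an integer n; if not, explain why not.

31 is prime, so by Euler's criterion 22 is a square mod 31 iff 22^((31−1)/2) = 22^15 ≡ 1 (mod 31).
Repeated squaring mod 31: 22^2 = 484 ≡ 19; 22^4 ≡ 19² = 361 ≡ 20; 22^8 ≡ 20² = 400 ≡ 28.
Since 15 = 8 + 4 + 2 + 1, 22^15 ≡ 28 · 20 · 19 · 22; multiplying out mod 31: 28·20 = 560 ≡ 2, then 2·19 = 38 ≡ 7, then 7·22 = 154 ≡ 30. Thus 22^15 ≡ 30 ≡ −1 (mod 31).
The value −1 means 22 is a non-residue modulo 31, so n² ≡ 22 (mod 31) is impossible.

No, no such integer exists.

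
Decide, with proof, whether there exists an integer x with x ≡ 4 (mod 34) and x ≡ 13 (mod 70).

No such integer exists.

Reduce both congruences modulo 2, which divides 34 and 70: they say x ≡ 4 (mod 2) and x ≡ 13 (mod 2).
These are incompatible: 4 − 13 = -9 is not divisible by 2.
Hence the system has no solution.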